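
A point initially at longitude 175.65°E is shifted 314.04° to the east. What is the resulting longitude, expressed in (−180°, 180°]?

Start at +175.65°; shift +314.04° → +489.69°.
+489.69° lies outside (−180°, 180°]; subtract 360° → +129.69°.

129.69°E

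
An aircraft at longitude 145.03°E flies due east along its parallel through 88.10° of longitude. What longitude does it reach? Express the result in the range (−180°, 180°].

126.87°W

Start at +145.03°; shift +88.10° → +233.13°.
+233.13° lies outside (−180°, 180°]; subtract 360° → -126.87°.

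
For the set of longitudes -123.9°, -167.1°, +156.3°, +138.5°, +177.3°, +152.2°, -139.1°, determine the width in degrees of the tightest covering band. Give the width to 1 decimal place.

Sort the longitudes: -167.1°, -139.1°, -123.9°, +138.5°, +152.2°, +156.3°, +177.3°.
Eastward gaps between consecutive values (wrapping around): 28.0°, 15.2°, 262.4°, 13.7°, 4.1°, 21.0°, 15.6°.
Largest gap = 262.4° ⇒ minimal covering band is its complement: 360° − 262.4° = 97.6°.
Band runs from +138.5° eastward to -123.9°, crossing the antimeridian.

97.6°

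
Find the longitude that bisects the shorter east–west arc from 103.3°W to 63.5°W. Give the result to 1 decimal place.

83.4°W

Signed shortest Δλ from -103.3° to -63.5° is +39.8°.
Midpoint longitude = -103.3° + (+39.8°)/2 = -103.3° + 19.9° = -83.4°.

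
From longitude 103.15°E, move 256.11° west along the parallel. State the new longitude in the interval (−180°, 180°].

152.96°W

Start at +103.15°; shift −256.11° → -152.96°.
-152.96° already lies in (−180°, 180°].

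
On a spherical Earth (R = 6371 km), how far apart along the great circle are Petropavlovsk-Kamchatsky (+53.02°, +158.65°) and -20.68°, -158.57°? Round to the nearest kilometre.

9171 km

Δλ = -158.57 − 158.65 = -317.22°; wrapped into (−180°, 180°]: 42.78°.
Δφ = -20.68 − 53.02 = -73.70°.
a = sin²(Δφ/2) + cos φ₁ · cos φ₂ · sin²(Δλ/2) = 0.434525.
c = 2·atan2(√a, √(1−a)) = 1.43947 rad → d = 6371·c ≈ 9170.86 km.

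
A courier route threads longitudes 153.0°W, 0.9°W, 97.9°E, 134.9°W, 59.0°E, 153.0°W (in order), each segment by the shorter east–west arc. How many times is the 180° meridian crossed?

3

Leg 1: -153.0° → -0.9°, shortest Δλ = 152.1° (east) — does not cross 180°.
Leg 2: -0.9° → +97.9°, shortest Δλ = 98.8° (east) — does not cross 180°.
Leg 3: +97.9° → -134.9°, shortest Δλ = 127.2° (east) — crosses 180°.
Leg 4: -134.9° → +59.0°, shortest Δλ = -166.1° (west) — crosses 180°.
Leg 5: +59.0° → -153.0°, shortest Δλ = 148.0° (east) — crosses 180°.
Total crossings: 3.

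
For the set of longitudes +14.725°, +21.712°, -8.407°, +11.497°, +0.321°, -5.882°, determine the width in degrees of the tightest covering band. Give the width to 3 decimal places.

Sort the longitudes: -8.407°, -5.882°, +0.321°, +11.497°, +14.725°, +21.712°.
Eastward gaps between consecutive values (wrapping around): 2.525°, 6.203°, 11.176°, 3.228°, 6.987°, 329.881°.
Largest gap = 329.881° ⇒ minimal covering band is its complement: 360° − 329.881° = 30.119°.
Band runs from -8.407° eastward to +21.712°.

30.119°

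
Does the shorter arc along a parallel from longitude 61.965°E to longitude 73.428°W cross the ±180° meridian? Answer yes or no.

No

Signed shortest Δλ = ((-73.428 − 61.965 + 180) mod 360) − 180 = -135.393°.
Going west by 135.393° from +61.965° reaches -73.428° without touching 180°.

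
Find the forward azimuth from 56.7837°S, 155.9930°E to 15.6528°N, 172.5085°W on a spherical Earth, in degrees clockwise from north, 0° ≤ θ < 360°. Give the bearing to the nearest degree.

31°

Δλ = -172.5085 − 155.9930 = -328.5015°; wrapped into (−180°, 180°]: 31.4985°.
θ = atan2( sin Δλ · cos φ₂ , cos φ₁ · sin φ₂ − sin φ₁ · cos φ₂ · cos Δλ )
  = atan2(0.50310, 0.83468) = 31.079° → normalised to [0°, 360°): 31.079°.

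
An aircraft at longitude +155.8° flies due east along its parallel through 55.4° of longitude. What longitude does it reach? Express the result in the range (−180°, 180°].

Start at +155.8°; shift +55.4° → +211.2°.
+211.2° lies outside (−180°, 180°]; subtract 360° → -148.8°.

-148.8°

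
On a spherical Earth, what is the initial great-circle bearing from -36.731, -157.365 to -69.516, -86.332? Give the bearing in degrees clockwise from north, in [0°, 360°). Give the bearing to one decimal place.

Δλ = -86.332 − -157.365 = 71.033°.
θ = atan2( sin Δλ · cos φ₂ , cos φ₁ · sin φ₂ − sin φ₁ · cos φ₂ · cos Δλ )
  = atan2(0.33095, -0.68275) = 154.139° → normalised to [0°, 360°): 154.139°.

154.1°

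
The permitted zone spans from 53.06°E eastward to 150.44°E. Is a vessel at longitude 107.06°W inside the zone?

Band width going east from +53.06° to +150.44°: ((150.44 − 53.06) mod 360) = 97.38°.
Offset of -107.06° east of the west edge: ((-107.06 − 53.06) mod 360) = 199.88°.
199.88° > 97.38° ⇒ outside.

No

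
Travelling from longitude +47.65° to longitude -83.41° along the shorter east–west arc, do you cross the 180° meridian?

Signed shortest Δλ = ((-83.41 − 47.65 + 180) mod 360) − 180 = -131.06°.
Going west by 131.06° from +47.65° reaches -83.41° without touching 180°.

No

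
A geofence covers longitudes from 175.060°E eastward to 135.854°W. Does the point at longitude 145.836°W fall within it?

Band width going east from +175.060° to -135.854°: ((-135.854 − 175.060) mod 360) = 49.086°.
Offset of -145.836° east of the west edge: ((-145.836 − 175.060) mod 360) = 39.104°.
39.104° ≤ 49.086° ⇒ inside.

Yes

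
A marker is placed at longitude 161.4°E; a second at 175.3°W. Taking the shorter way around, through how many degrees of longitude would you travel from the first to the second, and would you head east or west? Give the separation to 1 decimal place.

23.3° east

Raw difference: -175.3 − 161.4 = -336.7°.
Normalise into (−180°, 180°]: -336.7° + 360° = 23.3°.
Positive ⇒ the second point lies to the east; separation 23.3°.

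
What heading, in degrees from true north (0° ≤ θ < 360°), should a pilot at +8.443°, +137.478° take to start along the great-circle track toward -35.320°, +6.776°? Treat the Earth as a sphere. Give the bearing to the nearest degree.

Δλ = 6.776 − 137.478 = -130.702°.
θ = atan2( sin Δλ · cos φ₂ , cos φ₁ · sin φ₂ − sin φ₁ · cos φ₂ · cos Δλ )
  = atan2(-0.61857, -0.49375) = -128.597° → normalised to [0°, 360°): 231.403°.

231°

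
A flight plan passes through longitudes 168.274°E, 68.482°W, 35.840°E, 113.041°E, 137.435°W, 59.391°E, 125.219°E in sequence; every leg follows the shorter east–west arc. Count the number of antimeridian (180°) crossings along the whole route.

3

Leg 1: +168.274° → -68.482°, shortest Δλ = 123.244° (east) — crosses 180°.
Leg 2: -68.482° → +35.840°, shortest Δλ = 104.322° (east) — does not cross 180°.
Leg 3: +35.840° → +113.041°, shortest Δλ = 77.201° (east) — does not cross 180°.
Leg 4: +113.041° → -137.435°, shortest Δλ = 109.524° (east) — crosses 180°.
Leg 5: -137.435° → +59.391°, shortest Δλ = -163.174° (west) — crosses 180°.
Leg 6: +59.391° → +125.219°, shortest Δλ = 65.828° (east) — does not cross 180°.
Total crossings: 3.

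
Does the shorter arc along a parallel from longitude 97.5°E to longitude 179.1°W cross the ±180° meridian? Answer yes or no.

Naïve |-179.1 − 97.5| = 276.6° > 180°, so the shorter arc goes the other way round — across 180°.
Signed shortest Δλ = ((-179.1 − 97.5 + 180) mod 360) − 180 = 83.4°.
Going east by 83.4° from +97.5° passes through 180° before reaching -179.1°.

Yes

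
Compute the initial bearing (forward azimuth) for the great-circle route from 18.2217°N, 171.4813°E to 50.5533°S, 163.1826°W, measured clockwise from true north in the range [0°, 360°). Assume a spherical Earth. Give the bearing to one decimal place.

163.4°

Δλ = -163.1826 − 171.4813 = -334.6639°; wrapped into (−180°, 180°]: 25.3361°.
θ = atan2( sin Δλ · cos φ₂ , cos φ₁ · sin φ₂ − sin φ₁ · cos φ₂ · cos Δλ )
  = atan2(0.27189, -0.91306) = 163.418° → normalised to [0°, 360°): 163.418°.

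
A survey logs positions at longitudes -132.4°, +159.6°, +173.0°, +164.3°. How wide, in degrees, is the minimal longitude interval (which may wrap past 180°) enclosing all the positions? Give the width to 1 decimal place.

Sort the longitudes: -132.4°, +159.6°, +164.3°, +173.0°.
Eastward gaps between consecutive values (wrapping around): 292.0°, 4.7°, 8.7°, 54.6°.
Largest gap = 292.0° ⇒ minimal covering band is its complement: 360° − 292.0° = 68.0°.
Band runs from +159.6° eastward to -132.4°, crossing the antimeridian.

68.0°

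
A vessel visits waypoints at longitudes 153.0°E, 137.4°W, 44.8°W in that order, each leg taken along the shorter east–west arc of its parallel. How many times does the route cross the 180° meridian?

Leg 1: +153.0° → -137.4°, shortest Δλ = 69.6° (east) — crosses 180°.
Leg 2: -137.4° → -44.8°, shortest Δλ = 92.6° (east) — does not cross 180°.
Total crossings: 1.

1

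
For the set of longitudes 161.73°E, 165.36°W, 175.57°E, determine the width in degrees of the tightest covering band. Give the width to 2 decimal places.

Sort the longitudes: -165.36°, +161.73°, +175.57°.
Eastward gaps between consecutive values (wrapping around): 327.09°, 13.84°, 19.07°.
Largest gap = 327.09° ⇒ minimal covering band is its complement: 360° − 327.09° = 32.91°.
Band runs from +161.73° eastward to -165.36°, crossing the antimeridian.

32.91°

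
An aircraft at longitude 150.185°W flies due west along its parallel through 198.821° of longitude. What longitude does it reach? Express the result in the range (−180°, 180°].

10.994°E

Start at -150.185°; shift −198.821° → -349.006°.
-349.006° lies outside (−180°, 180°]; add 360° → +10.994°.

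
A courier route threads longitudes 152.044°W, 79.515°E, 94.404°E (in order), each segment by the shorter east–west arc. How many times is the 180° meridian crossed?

1

Leg 1: -152.044° → +79.515°, shortest Δλ = -128.441° (west) — crosses 180°.
Leg 2: +79.515° → +94.404°, shortest Δλ = 14.889° (east) — does not cross 180°.
Total crossings: 1.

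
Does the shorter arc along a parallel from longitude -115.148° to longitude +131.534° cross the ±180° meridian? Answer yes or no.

Naïve |131.534 − -115.148| = 246.682° > 180°, so the shorter arc goes the other way round — across 180°.
Signed shortest Δλ = ((131.534 − -115.148 + 180) mod 360) − 180 = -113.318°.
Going west by 113.318° from -115.148° passes through 180° before reaching +131.534°.

Yes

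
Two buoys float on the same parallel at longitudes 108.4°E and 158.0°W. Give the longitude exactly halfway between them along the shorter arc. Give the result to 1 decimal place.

155.2°E

Signed shortest Δλ from +108.4° to -158.0° is +93.6°.
Midpoint longitude = +108.4° + (+93.6°)/2 = +108.4° + 46.8° = +155.2°.
(The naïve average (+108.4 + -158.0)/2 = -24.8° is on the wrong side of the globe.)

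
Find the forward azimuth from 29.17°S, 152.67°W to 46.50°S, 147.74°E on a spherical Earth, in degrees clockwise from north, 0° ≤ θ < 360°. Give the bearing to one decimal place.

Δλ = 147.74 − -152.67 = 300.41°; wrapped into (−180°, 180°]: -59.59°.
θ = atan2( sin Δλ · cos φ₂ , cos φ₁ · sin φ₂ − sin φ₁ · cos φ₂ · cos Δλ )
  = atan2(-0.59365, -0.46355) = -127.984° → normalised to [0°, 360°): 232.016°.

232.0°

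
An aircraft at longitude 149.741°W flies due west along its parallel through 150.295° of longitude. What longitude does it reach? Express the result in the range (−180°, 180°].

59.964°E

Start at -149.741°; shift −150.295° → -300.036°.
-300.036° lies outside (−180°, 180°]; add 360° → +59.964°.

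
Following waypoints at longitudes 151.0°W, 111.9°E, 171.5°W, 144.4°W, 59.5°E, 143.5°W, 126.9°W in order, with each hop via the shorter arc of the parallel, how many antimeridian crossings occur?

4

Leg 1: -151.0° → +111.9°, shortest Δλ = -97.1° (west) — crosses 180°.
Leg 2: +111.9° → -171.5°, shortest Δλ = 76.6° (east) — crosses 180°.
Leg 3: -171.5° → -144.4°, shortest Δλ = 27.1° (east) — does not cross 180°.
Leg 4: -144.4° → +59.5°, shortest Δλ = -156.1° (west) — crosses 180°.
Leg 5: +59.5° → -143.5°, shortest Δλ = 157.0° (east) — crosses 180°.
Leg 6: -143.5° → -126.9°, shortest Δλ = 16.6° (east) — does not cross 180°.
Total crossings: 4.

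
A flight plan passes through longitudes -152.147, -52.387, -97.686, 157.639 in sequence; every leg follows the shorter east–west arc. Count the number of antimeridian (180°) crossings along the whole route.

1

Leg 1: -152.147° → -52.387°, shortest Δλ = 99.76° (east) — does not cross 180°.
Leg 2: -52.387° → -97.686°, shortest Δλ = -45.299° (west) — does not cross 180°.
Leg 3: -97.686° → +157.639°, shortest Δλ = -104.675° (west) — crosses 180°.
Total crossings: 1.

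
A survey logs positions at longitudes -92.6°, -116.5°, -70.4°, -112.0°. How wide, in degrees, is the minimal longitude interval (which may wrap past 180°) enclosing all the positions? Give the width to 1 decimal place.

Sort the longitudes: -116.5°, -112.0°, -92.6°, -70.4°.
Eastward gaps between consecutive values (wrapping around): 4.5°, 19.4°, 22.2°, 313.9°.
Largest gap = 313.9° ⇒ minimal covering band is its complement: 360° − 313.9° = 46.1°.
Band runs from -116.5° eastward to -70.4°.

46.1°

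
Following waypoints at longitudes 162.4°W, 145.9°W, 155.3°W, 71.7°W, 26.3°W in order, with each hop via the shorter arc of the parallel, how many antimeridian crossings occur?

0

Leg 1: -162.4° → -145.9°, shortest Δλ = 16.5° (east) — does not cross 180°.
Leg 2: -145.9° → -155.3°, shortest Δλ = -9.4° (west) — does not cross 180°.
Leg 3: -155.3° → -71.7°, shortest Δλ = 83.6° (east) — does not cross 180°.
Leg 4: -71.7° → -26.3°, shortest Δλ = 45.4° (east) — does not cross 180°.
Total crossings: 0.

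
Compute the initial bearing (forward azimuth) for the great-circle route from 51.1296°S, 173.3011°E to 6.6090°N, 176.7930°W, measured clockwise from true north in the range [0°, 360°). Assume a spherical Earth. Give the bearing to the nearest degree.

12°

Δλ = -176.7930 − 173.3011 = -350.0941°; wrapped into (−180°, 180°]: 9.9059°.
θ = atan2( sin Δλ · cos φ₂ , cos φ₁ · sin φ₂ − sin φ₁ · cos φ₂ · cos Δλ )
  = atan2(0.17089, 0.83409) = 11.578° → normalised to [0°, 360°): 11.578°.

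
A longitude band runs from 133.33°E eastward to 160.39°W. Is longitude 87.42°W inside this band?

Band width going east from +133.33° to -160.39°: ((-160.39 − 133.33) mod 360) = 66.28°.
Offset of -87.42° east of the west edge: ((-87.42 − 133.33) mod 360) = 139.25°.
139.25° > 66.28° ⇒ outside.

No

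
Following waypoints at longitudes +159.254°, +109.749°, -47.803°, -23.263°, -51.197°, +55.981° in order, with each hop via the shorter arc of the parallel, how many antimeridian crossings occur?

0

Leg 1: +159.254° → +109.749°, shortest Δλ = -49.505° (west) — does not cross 180°.
Leg 2: +109.749° → -47.803°, shortest Δλ = -157.552° (west) — does not cross 180°.
Leg 3: -47.803° → -23.263°, shortest Δλ = 24.54° (east) — does not cross 180°.
Leg 4: -23.263° → -51.197°, shortest Δλ = -27.934° (west) — does not cross 180°.
Leg 5: -51.197° → +55.981°, shortest Δλ = 107.178° (east) — does not cross 180°.
Total crossings: 0.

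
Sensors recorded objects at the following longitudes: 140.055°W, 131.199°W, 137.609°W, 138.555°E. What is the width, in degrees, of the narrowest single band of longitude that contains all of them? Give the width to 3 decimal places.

90.246°

Sort the longitudes: -140.055°, -137.609°, -131.199°, +138.555°.
Eastward gaps between consecutive values (wrapping around): 2.446°, 6.410°, 269.754°, 81.390°.
Largest gap = 269.754° ⇒ minimal covering band is its complement: 360° − 269.754° = 90.246°.
Band runs from +138.555° eastward to -131.199°, crossing the antimeridian.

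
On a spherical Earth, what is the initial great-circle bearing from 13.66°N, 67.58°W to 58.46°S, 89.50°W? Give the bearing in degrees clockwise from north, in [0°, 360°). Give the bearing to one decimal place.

Δλ = -89.50 − -67.58 = -21.92°.
θ = atan2( sin Δλ · cos φ₂ , cos φ₁ · sin φ₂ − sin φ₁ · cos φ₂ · cos Δλ )
  = atan2(-0.19528, -0.94277) = -168.298° → normalised to [0°, 360°): 191.702°.

191.7°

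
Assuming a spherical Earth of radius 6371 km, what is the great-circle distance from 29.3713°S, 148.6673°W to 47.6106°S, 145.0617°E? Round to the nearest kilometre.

5918 km

Δλ = 145.0617 − -148.6673 = 293.7290°; wrapped into (−180°, 180°]: -66.2710°.
Δφ = -47.6106 − -29.3713 = -18.2393°.
a = sin²(Δφ/2) + cos φ₁ · cos φ₂ · sin²(Δλ/2) = 0.200665.
c = 2·atan2(√a, √(1−a)) = 0.92896 rad → d = 6371·c ≈ 5918.39 km.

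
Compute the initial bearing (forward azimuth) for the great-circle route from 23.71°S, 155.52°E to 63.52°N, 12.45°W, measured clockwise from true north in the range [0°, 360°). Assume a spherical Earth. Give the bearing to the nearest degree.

Δλ = -12.45 − 155.52 = -167.97°.
θ = atan2( sin Δλ · cos φ₂ , cos φ₁ · sin φ₂ − sin φ₁ · cos φ₂ · cos Δλ )
  = atan2(-0.09293, 0.64418) = -8.209° → normalised to [0°, 360°): 351.791°.

352°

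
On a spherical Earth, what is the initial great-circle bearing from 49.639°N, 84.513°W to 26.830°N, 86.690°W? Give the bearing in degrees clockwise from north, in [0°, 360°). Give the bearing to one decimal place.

185.0°

Δλ = -86.690 − -84.513 = -2.177°.
θ = atan2( sin Δλ · cos φ₂ , cos φ₁ · sin φ₂ − sin φ₁ · cos φ₂ · cos Δλ )
  = atan2(-0.03390, -0.38717) = -174.996° → normalised to [0°, 360°): 185.004°.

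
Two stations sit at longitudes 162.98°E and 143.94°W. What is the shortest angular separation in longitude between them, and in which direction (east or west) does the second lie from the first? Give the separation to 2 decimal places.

53.08° east

Raw difference: -143.94 − 162.98 = -306.92°.
Normalise into (−180°, 180°]: -306.92° + 360° = 53.08°.
Positive ⇒ the second point lies to the east; separation 53.08°.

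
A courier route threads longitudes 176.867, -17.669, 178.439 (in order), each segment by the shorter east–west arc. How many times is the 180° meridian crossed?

2

Leg 1: +176.867° → -17.669°, shortest Δλ = 165.464° (east) — crosses 180°.
Leg 2: -17.669° → +178.439°, shortest Δλ = -163.892° (west) — crosses 180°.
Total crossings: 2.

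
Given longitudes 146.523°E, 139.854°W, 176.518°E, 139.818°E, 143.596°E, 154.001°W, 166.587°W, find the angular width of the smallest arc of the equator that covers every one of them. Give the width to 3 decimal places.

Sort the longitudes: -166.587°, -154.001°, -139.854°, +139.818°, +143.596°, +146.523°, +176.518°.
Eastward gaps between consecutive values (wrapping around): 12.586°, 14.147°, 279.672°, 3.778°, 2.927°, 29.995°, 16.895°.
Largest gap = 279.672° ⇒ minimal covering band is its complement: 360° − 279.672° = 80.328°.
Band runs from +139.818° eastward to -139.854°, crossing the antimeridian.

80.328°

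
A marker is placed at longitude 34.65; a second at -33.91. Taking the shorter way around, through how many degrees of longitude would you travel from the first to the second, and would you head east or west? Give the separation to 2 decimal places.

68.56° west

Raw difference: -33.91 − 34.65 = -68.56°.
Normalise into (−180°, 180°]: -68.56° stays -68.56°.
Negative ⇒ the second point lies to the west; separation 68.56°.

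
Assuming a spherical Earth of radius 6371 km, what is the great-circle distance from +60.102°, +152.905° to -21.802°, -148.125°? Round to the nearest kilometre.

10540 km

Δλ = -148.125 − 152.905 = -301.030°; wrapped into (−180°, 180°]: 58.970°.
Δφ = -21.802 − 60.102 = -81.904°.
a = sin²(Δφ/2) + cos φ₁ · cos φ₂ · sin²(Δλ/2) = 0.541701.
c = 2·atan2(√a, √(1−a)) = 1.65430 rad → d = 6371·c ≈ 10539.52 km.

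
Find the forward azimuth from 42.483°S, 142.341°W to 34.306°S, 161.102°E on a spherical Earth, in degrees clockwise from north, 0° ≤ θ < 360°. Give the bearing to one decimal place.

261.1°

Δλ = 161.102 − -142.341 = 303.443°; wrapped into (−180°, 180°]: -56.557°.
θ = atan2( sin Δλ · cos φ₂ , cos φ₁ · sin φ₂ − sin φ₁ · cos φ₂ · cos Δλ )
  = atan2(-0.68928, -0.10820) = -98.921° → normalised to [0°, 360°): 261.079°.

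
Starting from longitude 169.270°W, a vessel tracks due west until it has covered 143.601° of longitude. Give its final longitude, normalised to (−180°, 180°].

47.129°E

Start at -169.270°; shift −143.601° → -312.871°.
-312.871° lies outside (−180°, 180°]; add 360° → +47.129°.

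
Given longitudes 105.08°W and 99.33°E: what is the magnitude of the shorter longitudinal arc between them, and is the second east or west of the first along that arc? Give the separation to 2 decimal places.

Raw difference: 99.33 − -105.08 = 204.41°.
Normalise into (−180°, 180°]: 204.41° − 360° = -155.59°.
Negative ⇒ the second point lies to the west; separation 155.59°.

155.59° west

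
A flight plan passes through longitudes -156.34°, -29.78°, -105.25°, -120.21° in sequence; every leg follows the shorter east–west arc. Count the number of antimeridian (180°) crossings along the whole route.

Leg 1: -156.34° → -29.78°, shortest Δλ = 126.56° (east) — does not cross 180°.
Leg 2: -29.78° → -105.25°, shortest Δλ = -75.47° (west) — does not cross 180°.
Leg 3: -105.25° → -120.21°, shortest Δλ = -14.96° (west) — does not cross 180°.
Total crossings: 0.

0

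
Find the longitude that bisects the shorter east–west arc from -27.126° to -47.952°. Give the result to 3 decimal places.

Signed shortest Δλ from -27.126° to -47.952° is -20.826°.
Midpoint longitude = -27.126° + (-20.826°)/2 = -27.126° − 10.413° = -37.539°.

-37.539°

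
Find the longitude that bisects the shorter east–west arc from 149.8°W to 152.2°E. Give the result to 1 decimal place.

178.8°W

Signed shortest Δλ from -149.8° to +152.2° is -58.0°.
Midpoint longitude = -149.8° + (-58.0°)/2 = -149.8° − 29.0° = -178.8°.
(The naïve average (-149.8 + +152.2)/2 = 1.2° is on the wrong side of the globe.)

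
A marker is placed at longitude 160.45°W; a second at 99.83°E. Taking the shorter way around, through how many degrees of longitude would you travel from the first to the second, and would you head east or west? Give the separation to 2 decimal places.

99.72° west

Raw difference: 99.83 − -160.45 = 260.28°.
Normalise into (−180°, 180°]: 260.28° − 360° = -99.72°.
Negative ⇒ the second point lies to the west; separation 99.72°.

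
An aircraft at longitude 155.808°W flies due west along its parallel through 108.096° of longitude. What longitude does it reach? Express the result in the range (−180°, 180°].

Start at -155.808°; shift −108.096° → -263.904°.
-263.904° lies outside (−180°, 180°]; add 360° → +96.096°.

96.096°E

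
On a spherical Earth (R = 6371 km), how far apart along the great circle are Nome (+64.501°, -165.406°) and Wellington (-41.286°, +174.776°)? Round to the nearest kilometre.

11890 km

Δλ = 174.776 − -165.406 = 340.182°; wrapped into (−180°, 180°]: -19.818°.
Δφ = -41.286 − 64.501 = -105.787°.
a = sin²(Δφ/2) + cos φ₁ · cos φ₂ · sin²(Δλ/2) = 0.645610.
c = 2·atan2(√a, √(1−a)) = 1.86630 rad → d = 6371·c ≈ 11890.19 km.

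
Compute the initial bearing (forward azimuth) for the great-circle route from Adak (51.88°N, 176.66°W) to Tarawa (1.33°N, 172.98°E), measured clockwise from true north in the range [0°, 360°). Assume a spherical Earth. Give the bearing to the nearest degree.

Δλ = 172.98 − -176.66 = 349.64°; wrapped into (−180°, 180°]: -10.36°.
θ = atan2( sin Δλ · cos φ₂ , cos φ₁ · sin φ₂ − sin φ₁ · cos φ₂ · cos Δλ )
  = atan2(-0.17978, -0.75936) = -166.680° → normalised to [0°, 360°): 193.320°.

193°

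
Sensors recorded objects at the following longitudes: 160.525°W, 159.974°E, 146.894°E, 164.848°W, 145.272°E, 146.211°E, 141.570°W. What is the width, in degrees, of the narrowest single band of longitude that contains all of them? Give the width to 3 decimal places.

Sort the longitudes: -164.848°, -160.525°, -141.570°, +145.272°, +146.211°, +146.894°, +159.974°.
Eastward gaps between consecutive values (wrapping around): 4.323°, 18.955°, 286.842°, 0.939°, 0.683°, 13.080°, 35.178°.
Largest gap = 286.842° ⇒ minimal covering band is its complement: 360° − 286.842° = 73.158°.
Band runs from +145.272° eastward to -141.570°, crossing the antimeridian.

73.158°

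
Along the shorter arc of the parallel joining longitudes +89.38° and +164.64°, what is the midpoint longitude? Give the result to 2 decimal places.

+127.01°

Signed shortest Δλ from +89.38° to +164.64° is +75.26°.
Midpoint longitude = +89.38° + (+75.26°)/2 = +89.38° + 37.63° = +127.01°.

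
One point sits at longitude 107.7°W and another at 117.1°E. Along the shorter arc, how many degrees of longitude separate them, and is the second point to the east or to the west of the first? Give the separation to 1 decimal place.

135.2° west

Raw difference: 117.1 − -107.7 = 224.8°.
Normalise into (−180°, 180°]: 224.8° − 360° = -135.2°.
Negative ⇒ the second point lies to the west; separation 135.2°.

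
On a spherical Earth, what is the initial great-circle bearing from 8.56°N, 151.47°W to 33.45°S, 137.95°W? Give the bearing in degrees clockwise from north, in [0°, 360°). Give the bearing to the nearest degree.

Δλ = -137.95 − -151.47 = 13.52°.
θ = atan2( sin Δλ · cos φ₂ , cos φ₁ · sin φ₂ − sin φ₁ · cos φ₂ · cos Δλ )
  = atan2(0.19506, -0.66582) = 163.671° → normalised to [0°, 360°): 163.671°.

164°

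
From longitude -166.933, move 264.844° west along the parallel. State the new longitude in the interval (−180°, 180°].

Start at -166.933°; shift −264.844° → -431.777°.
-431.777° lies outside (−180°, 180°]; add 360° → -71.777°.

-71.777°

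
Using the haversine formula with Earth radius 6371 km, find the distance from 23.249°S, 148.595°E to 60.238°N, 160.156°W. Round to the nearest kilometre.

Δλ = -160.156 − 148.595 = -308.751°; wrapped into (−180°, 180°]: 51.249°.
Δφ = 60.238 − -23.249 = 83.487°.
a = sin²(Δφ/2) + cos φ₁ · cos φ₂ · sin²(Δλ/2) = 0.528589.
c = 2·atan2(√a, √(1−a)) = 1.62801 rad → d = 6371·c ≈ 10372.02 km.

10372 km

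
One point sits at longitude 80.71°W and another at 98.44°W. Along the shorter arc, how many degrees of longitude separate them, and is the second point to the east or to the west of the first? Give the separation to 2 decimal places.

Raw difference: -98.44 − -80.71 = -17.73°.
Normalise into (−180°, 180°]: -17.73° stays -17.73°.
Negative ⇒ the second point lies to the west; separation 17.73°.

17.73° west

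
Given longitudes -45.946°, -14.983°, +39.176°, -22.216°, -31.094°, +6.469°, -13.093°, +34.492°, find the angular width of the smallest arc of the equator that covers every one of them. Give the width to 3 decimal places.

Sort the longitudes: -45.946°, -31.094°, -22.216°, -14.983°, -13.093°, +6.469°, +34.492°, +39.176°.
Eastward gaps between consecutive values (wrapping around): 14.852°, 8.878°, 7.233°, 1.890°, 19.562°, 28.023°, 4.684°, 274.878°.
Largest gap = 274.878° ⇒ minimal covering band is its complement: 360° − 274.878° = 85.122°.
Band runs from -45.946° eastward to +39.176°.

85.122°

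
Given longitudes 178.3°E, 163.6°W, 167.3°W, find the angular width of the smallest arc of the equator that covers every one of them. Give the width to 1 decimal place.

18.1°

Sort the longitudes: -167.3°, -163.6°, +178.3°.
Eastward gaps between consecutive values (wrapping around): 3.7°, 341.9°, 14.4°.
Largest gap = 341.9° ⇒ minimal covering band is its complement: 360° − 341.9° = 18.1°.
Band runs from +178.3° eastward to -163.6°, crossing the antimeridian.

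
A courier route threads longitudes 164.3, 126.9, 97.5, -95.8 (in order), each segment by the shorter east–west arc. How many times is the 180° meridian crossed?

Leg 1: +164.3° → +126.9°, shortest Δλ = -37.4° (west) — does not cross 180°.
Leg 2: +126.9° → +97.5°, shortest Δλ = -29.4° (west) — does not cross 180°.
Leg 3: +97.5° → -95.8°, shortest Δλ = 166.7° (east) — crosses 180°.
Total crossings: 1.

1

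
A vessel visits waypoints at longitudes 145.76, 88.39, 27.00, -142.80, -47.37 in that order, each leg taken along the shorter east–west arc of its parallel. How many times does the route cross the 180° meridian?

Leg 1: +145.76° → +88.39°, shortest Δλ = -57.37° (west) — does not cross 180°.
Leg 2: +88.39° → +27.00°, shortest Δλ = -61.39° (west) — does not cross 180°.
Leg 3: +27.00° → -142.80°, shortest Δλ = -169.8° (west) — does not cross 180°.
Leg 4: -142.80° → -47.37°, shortest Δλ = 95.43° (east) — does not cross 180°.
Total crossings: 0.

0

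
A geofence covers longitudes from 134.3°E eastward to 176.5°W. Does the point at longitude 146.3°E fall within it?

Yes

Band width going east from +134.3° to -176.5°: ((-176.5 − 134.3) mod 360) = 49.2°.
Offset of +146.3° east of the west edge: ((146.3 − 134.3) mod 360) = 12.0°.
12.0° ≤ 49.2° ⇒ inside.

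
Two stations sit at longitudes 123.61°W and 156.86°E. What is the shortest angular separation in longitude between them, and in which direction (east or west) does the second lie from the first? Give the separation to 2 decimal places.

79.53° west

Raw difference: 156.86 − -123.61 = 280.47°.
Normalise into (−180°, 180°]: 280.47° − 360° = -79.53°.
Negative ⇒ the second point lies to the west; separation 79.53°.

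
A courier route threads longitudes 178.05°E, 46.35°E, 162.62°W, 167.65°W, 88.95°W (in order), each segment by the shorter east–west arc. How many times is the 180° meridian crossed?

Leg 1: +178.05° → +46.35°, shortest Δλ = -131.7° (west) — does not cross 180°.
Leg 2: +46.35° → -162.62°, shortest Δλ = 151.03° (east) — crosses 180°.
Leg 3: -162.62° → -167.65°, shortest Δλ = -5.03° (west) — does not cross 180°.
Leg 4: -167.65° → -88.95°, shortest Δλ = 78.7° (east) — does not cross 180°.
Total crossings: 1.

1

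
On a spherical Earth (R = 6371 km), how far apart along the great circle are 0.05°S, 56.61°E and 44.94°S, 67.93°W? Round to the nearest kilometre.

Δλ = -67.93 − 56.61 = -124.54°.
Δφ = -44.94 − -0.05 = -44.89°.
a = sin²(Δφ/2) + cos φ₁ · cos φ₂ · sin²(Δλ/2) = 0.700360.
c = 2·atan2(√a, √(1−a)) = 1.98310 rad → d = 6371·c ≈ 12634.32 km.

12634 km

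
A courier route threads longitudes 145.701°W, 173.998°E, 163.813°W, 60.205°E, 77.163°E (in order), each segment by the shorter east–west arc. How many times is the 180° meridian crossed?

Leg 1: -145.701° → +173.998°, shortest Δλ = -40.301° (west) — crosses 180°.
Leg 2: +173.998° → -163.813°, shortest Δλ = 22.189° (east) — crosses 180°.
Leg 3: -163.813° → +60.205°, shortest Δλ = -135.982° (west) — crosses 180°.
Leg 4: +60.205° → +77.163°, shortest Δλ = 16.958° (east) — does not cross 180°.
Total crossings: 3.

3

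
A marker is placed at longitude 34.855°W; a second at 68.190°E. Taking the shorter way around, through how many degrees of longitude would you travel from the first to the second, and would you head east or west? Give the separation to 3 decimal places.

Raw difference: 68.190 − -34.855 = 103.045°.
Normalise into (−180°, 180°]: 103.045° stays 103.045°.
Positive ⇒ the second point lies to the east; separation 103.045°.

103.045° east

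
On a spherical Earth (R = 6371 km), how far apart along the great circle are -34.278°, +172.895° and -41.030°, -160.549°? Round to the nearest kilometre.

Δλ = -160.549 − 172.895 = -333.444°; wrapped into (−180°, 180°]: 26.556°.
Δφ = -41.030 − -34.278 = -6.752°.
a = sin²(Δφ/2) + cos φ₁ · cos φ₂ · sin²(Δλ/2) = 0.036350.
c = 2·atan2(√a, √(1−a)) = 0.38366 rad → d = 6371·c ≈ 2444.31 km.

2444 km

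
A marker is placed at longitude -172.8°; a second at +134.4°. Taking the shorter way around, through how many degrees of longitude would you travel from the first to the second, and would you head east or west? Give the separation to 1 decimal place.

52.8° west

Raw difference: 134.4 − -172.8 = 307.2°.
Normalise into (−180°, 180°]: 307.2° − 360° = -52.8°.
Negative ⇒ the second point lies to the west; separation 52.8°.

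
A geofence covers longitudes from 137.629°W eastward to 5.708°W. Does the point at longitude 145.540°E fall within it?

Band width going east from -137.629° to -5.708°: ((-5.708 − -137.629) mod 360) = 131.921°.
Offset of +145.540° east of the west edge: ((145.540 − -137.629) mod 360) = 283.169°.
283.169° > 131.921° ⇒ outside.

No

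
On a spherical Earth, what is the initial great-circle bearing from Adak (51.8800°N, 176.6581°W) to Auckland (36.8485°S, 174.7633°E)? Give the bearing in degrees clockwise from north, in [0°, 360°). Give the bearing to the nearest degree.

187°

Δλ = 174.7633 − -176.6581 = 351.4214°; wrapped into (−180°, 180°]: -8.5786°.
θ = atan2( sin Δλ · cos φ₂ , cos φ₁ · sin φ₂ − sin φ₁ · cos φ₂ · cos Δλ )
  = atan2(-0.11937, -0.99271) = -173.144° → normalised to [0°, 360°): 186.856°.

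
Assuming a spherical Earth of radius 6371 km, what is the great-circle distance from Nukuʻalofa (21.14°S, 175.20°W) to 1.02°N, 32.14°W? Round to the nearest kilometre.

Δλ = -32.14 − -175.20 = 143.06°.
Δφ = 1.02 − -21.14 = 22.16°.
a = sin²(Δφ/2) + cos φ₁ · cos φ₂ · sin²(Δλ/2) = 0.875889.
c = 2·atan2(√a, √(1−a)) = 2.42155 rad → d = 6371·c ≈ 15427.70 km.

15428 km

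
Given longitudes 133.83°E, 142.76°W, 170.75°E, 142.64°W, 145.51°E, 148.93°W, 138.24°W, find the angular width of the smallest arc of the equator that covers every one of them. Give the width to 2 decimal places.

87.93°

Sort the longitudes: -148.93°, -142.76°, -142.64°, -138.24°, +133.83°, +145.51°, +170.75°.
Eastward gaps between consecutive values (wrapping around): 6.17°, 0.12°, 4.40°, 272.07°, 11.68°, 25.24°, 40.32°.
Largest gap = 272.07° ⇒ minimal covering band is its complement: 360° − 272.07° = 87.93°.
Band runs from +133.83° eastward to -138.24°, crossing the antimeridian.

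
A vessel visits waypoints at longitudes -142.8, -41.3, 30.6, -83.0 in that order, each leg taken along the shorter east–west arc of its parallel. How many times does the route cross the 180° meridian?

Leg 1: -142.8° → -41.3°, shortest Δλ = 101.5° (east) — does not cross 180°.
Leg 2: -41.3° → +30.6°, shortest Δλ = 71.9° (east) — does not cross 180°.
Leg 3: +30.6° → -83.0°, shortest Δλ = -113.6° (west) — does not cross 180°.
Total crossings: 0.

0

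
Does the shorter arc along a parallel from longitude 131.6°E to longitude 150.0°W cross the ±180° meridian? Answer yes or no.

Yes

Naïve |-150.0 − 131.6| = 281.6° > 180°, so the shorter arc goes the other way round — across 180°.
Signed shortest Δλ = ((-150.0 − 131.6 + 180) mod 360) − 180 = 78.4°.
Going east by 78.4° from +131.6° passes through 180° before reaching -150.0°.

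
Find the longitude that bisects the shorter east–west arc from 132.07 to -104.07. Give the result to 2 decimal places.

Signed shortest Δλ from +132.07° to -104.07° is +123.86°.
Midpoint longitude = +132.07° + (+123.86°)/2 = +132.07° + 61.93° = +194.00°.
Normalise into (−180°, 180°]: -166.00°.
(The naïve average (+132.07 + -104.07)/2 = 14.0° is on the wrong side of the globe.)

-166.00°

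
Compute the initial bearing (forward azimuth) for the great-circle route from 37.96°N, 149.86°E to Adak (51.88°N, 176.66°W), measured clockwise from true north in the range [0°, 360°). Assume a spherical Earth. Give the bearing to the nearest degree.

Δλ = -176.66 − 149.86 = -326.52°; wrapped into (−180°, 180°]: 33.48°.
θ = atan2( sin Δλ · cos φ₂ , cos φ₁ · sin φ₂ − sin φ₁ · cos φ₂ · cos Δλ )
  = atan2(0.34054, 0.30357) = 48.285° → normalised to [0°, 360°): 48.285°.

48°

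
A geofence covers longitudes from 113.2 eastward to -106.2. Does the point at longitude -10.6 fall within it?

No

Band width going east from +113.2° to -106.2°: ((-106.2 − 113.2) mod 360) = 140.6°.
Offset of -10.6° east of the west edge: ((-10.6 − 113.2) mod 360) = 236.2°.
236.2° > 140.6° ⇒ outside.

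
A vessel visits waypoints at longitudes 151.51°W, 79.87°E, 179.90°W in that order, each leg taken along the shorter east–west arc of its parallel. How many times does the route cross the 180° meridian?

Leg 1: -151.51° → +79.87°, shortest Δλ = -128.62° (west) — crosses 180°.
Leg 2: +79.87° → -179.90°, shortest Δλ = 100.23° (east) — crosses 180°.
Total crossings: 2.

2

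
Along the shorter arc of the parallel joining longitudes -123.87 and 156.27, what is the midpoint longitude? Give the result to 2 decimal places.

-163.80°

Signed shortest Δλ from -123.87° to +156.27° is -79.86°.
Midpoint longitude = -123.87° + (-79.86°)/2 = -123.87° − 39.93° = -163.80°.
(The naïve average (-123.87 + +156.27)/2 = 16.2° is on the wrong side of the globe.)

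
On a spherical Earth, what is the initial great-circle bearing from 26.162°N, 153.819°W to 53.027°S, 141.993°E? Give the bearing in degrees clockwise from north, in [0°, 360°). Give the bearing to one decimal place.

Δλ = 141.993 − -153.819 = 295.812°; wrapped into (−180°, 180°]: -64.188°.
θ = atan2( sin Δλ · cos φ₂ , cos φ₁ · sin φ₂ − sin φ₁ · cos φ₂ · cos Δλ )
  = atan2(-0.54143, -0.83254) = -146.962° → normalised to [0°, 360°): 213.038°.

213.0°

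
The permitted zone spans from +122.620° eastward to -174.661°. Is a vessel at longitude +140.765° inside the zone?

Yes

Band width going east from +122.620° to -174.661°: ((-174.661 − 122.620) mod 360) = 62.719°.
Offset of +140.765° east of the west edge: ((140.765 − 122.620) mod 360) = 18.145°.
18.145° ≤ 62.719° ⇒ inside.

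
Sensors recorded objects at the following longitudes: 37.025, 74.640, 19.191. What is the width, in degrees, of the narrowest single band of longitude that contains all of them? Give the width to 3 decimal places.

Sort the longitudes: +19.191°, +37.025°, +74.640°.
Eastward gaps between consecutive values (wrapping around): 17.834°, 37.615°, 304.551°.
Largest gap = 304.551° ⇒ minimal covering band is its complement: 360° − 304.551° = 55.449°.
Band runs from +19.191° eastward to +74.640°.

55.449°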